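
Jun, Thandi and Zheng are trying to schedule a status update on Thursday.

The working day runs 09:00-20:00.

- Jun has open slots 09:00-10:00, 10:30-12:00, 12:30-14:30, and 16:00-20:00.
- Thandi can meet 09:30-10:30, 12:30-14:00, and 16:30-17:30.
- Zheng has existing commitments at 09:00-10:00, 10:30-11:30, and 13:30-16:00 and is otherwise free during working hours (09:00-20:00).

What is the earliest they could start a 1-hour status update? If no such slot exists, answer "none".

Zheng free within 09:00–20:00: 10:00–10:30, 11:30–13:30, 16:00–20:00.
Jun ∩ Thandi: 09:30–10:00, 12:30–14:00, 16:30–17:30.
Jun ∩ Thandi ∩ Zheng: 12:30–13:30, 16:30–17:30.
Windows ≥ 60 min: 12:30–13:30, 16:30–17:30.
Earliest such window starts at 12:30.

12:30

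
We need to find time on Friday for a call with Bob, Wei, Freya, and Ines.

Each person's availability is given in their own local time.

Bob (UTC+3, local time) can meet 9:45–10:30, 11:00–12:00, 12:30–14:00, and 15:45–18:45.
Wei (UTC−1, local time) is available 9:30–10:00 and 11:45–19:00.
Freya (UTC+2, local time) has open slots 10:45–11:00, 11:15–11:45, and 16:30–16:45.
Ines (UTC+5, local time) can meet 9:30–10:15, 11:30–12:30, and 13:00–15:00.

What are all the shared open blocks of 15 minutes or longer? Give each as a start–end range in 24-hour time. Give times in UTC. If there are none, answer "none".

none

Bob → UTC: 06:45–07:30, 08:00–09:00, 09:30–11:00, 12:45–15:45.
Wei → UTC: 10:30–11:00, 12:45–20:00.
Freya → UTC: 08:45–09:00, 09:15–09:45, 14:30–14:45.
Ines → UTC: 04:30–05:15, 06:30–07:30, 08:00–10:00.
Bob ∩ Wei: 10:30–11:00, 12:45–15:45.
Bob ∩ Wei ∩ Freya: 14:30–14:45.
Bob ∩ Wei ∩ Freya ∩ Ines: (none).
Windows ≥ 15 min: (none).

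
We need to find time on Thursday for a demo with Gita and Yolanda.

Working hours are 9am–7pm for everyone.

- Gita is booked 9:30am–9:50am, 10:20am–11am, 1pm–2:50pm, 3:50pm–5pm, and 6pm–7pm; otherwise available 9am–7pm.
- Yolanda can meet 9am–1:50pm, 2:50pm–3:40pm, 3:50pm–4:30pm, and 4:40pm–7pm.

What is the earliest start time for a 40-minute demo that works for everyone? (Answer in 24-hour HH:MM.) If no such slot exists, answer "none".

11:00

Gita free within 09:00–19:00: 09:00–09:30, 09:50–10:20, 11:00–13:00, 14:50–15:50, 17:00–18:00.
Gita ∩ Yolanda: 09:00–09:30, 09:50–10:20, 11:00–13:00, 14:50–15:40, 17:00–18:00.
Windows ≥ 40 min: 11:00–13:00, 14:50–15:40, 17:00–18:00.
Earliest such window starts at 11:00.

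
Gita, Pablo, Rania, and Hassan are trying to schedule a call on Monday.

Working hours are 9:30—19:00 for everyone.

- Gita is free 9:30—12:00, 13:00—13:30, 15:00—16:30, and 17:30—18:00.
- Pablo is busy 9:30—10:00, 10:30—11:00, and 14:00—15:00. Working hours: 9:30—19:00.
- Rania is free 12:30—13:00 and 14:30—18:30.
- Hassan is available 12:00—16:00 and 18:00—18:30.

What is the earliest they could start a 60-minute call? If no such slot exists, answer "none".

Pablo free within 09:30–19:00: 10:00–10:30, 11:00–14:00, 15:00–19:00.
Gita ∩ Pablo: 10:00–10:30, 11:00–12:00, 13:00–13:30, 15:00–16:30, 17:30–18:00.
Gita ∩ Pablo ∩ Rania: 15:00–16:30, 17:30–18:00.
Gita ∩ Pablo ∩ Rania ∩ Hassan: 15:00–16:00.
Windows ≥ 60 min: 15:00–16:00.
Earliest such window starts at 15:00.

15:00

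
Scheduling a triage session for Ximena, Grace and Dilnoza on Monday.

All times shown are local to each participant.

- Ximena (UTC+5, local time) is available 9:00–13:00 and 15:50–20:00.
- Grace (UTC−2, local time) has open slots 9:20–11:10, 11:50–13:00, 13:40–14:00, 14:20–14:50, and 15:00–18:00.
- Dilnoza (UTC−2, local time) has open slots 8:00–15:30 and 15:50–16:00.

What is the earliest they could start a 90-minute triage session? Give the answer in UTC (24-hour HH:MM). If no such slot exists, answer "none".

Ximena → UTC: 04:00–08:00, 10:50–15:00.
Grace → UTC: 11:20–13:10, 13:50–15:00, 15:40–16:00, 16:20–16:50, 17:00–20:00.
Dilnoza → UTC: 10:00–17:30, 17:50–18:00.
Ximena ∩ Grace: 11:20–13:10, 13:50–15:00.
Ximena ∩ Grace ∩ Dilnoza: 11:20–13:10, 13:50–15:00.
Windows ≥ 90 min: 11:20–13:10.
Earliest such window starts at 11:20.

11:20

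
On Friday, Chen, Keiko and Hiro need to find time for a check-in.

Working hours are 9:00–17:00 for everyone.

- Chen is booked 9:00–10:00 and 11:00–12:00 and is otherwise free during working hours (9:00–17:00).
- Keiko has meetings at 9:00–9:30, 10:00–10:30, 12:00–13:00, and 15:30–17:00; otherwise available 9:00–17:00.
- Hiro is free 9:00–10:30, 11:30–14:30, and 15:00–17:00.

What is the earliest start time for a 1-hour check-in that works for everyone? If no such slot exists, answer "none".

13:00

Chen free within 09:00–17:00: 10:00–11:00, 12:00–17:00.
Keiko free within 09:00–17:00: 09:30–10:00, 10:30–12:00, 13:00–15:30.
Chen ∩ Keiko: 10:30–11:00, 13:00–15:30.
Chen ∩ Keiko ∩ Hiro: 13:00–14:30, 15:00–15:30.
Windows ≥ 60 min: 13:00–14:30.
Earliest such window starts at 13:00.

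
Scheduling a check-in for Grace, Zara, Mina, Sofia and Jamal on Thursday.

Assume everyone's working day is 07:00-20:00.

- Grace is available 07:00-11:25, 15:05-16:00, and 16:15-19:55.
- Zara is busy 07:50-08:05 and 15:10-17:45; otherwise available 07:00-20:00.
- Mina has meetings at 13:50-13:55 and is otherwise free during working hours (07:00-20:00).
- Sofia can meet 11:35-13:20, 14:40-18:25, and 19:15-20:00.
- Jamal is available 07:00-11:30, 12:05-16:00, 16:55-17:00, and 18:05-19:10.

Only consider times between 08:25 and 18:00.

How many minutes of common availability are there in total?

Zara free within 07:00–20:00: 07:00–07:50, 08:05–15:10, 17:45–20:00.
Mina free within 07:00–20:00: 07:00–13:50, 13:55–20:00.
Grace ∩ Zara: 07:00–07:50, 08:05–11:25, 15:05–15:10, 17:45–19:55.
Grace ∩ Zara ∩ Mina: 07:00–07:50, 08:05–11:25, 15:05–15:10, 17:45–19:55.
Grace ∩ Zara ∩ Mina ∩ Sofia: 15:05–15:10, 17:45–18:25, 19:15–19:55.
Grace ∩ Zara ∩ Mina ∩ Sofia ∩ Jamal: 15:05–15:10, 18:05–18:25.
Restricted to 08:25–18:00: 15:05–15:10.
Total common minutes: 5.

5 minutes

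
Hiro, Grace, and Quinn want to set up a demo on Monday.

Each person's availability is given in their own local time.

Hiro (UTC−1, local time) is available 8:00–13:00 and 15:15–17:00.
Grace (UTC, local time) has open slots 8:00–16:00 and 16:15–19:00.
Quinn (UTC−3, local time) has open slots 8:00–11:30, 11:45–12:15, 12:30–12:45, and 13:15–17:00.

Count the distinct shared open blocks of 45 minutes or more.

Hiro → UTC: 09:00–14:00, 16:15–18:00.
Grace → UTC: 08:00–16:00, 16:15–19:00.
Quinn → UTC: 11:00–14:30, 14:45–15:15, 15:30–15:45, 16:15–20:00.
Hiro ∩ Grace: 09:00–14:00, 16:15–18:00.
Hiro ∩ Grace ∩ Quinn: 11:00–14:00, 16:15–18:00.
Windows ≥ 45 min: 11:00–14:00, 16:15–18:00.
That's 2 windows.

2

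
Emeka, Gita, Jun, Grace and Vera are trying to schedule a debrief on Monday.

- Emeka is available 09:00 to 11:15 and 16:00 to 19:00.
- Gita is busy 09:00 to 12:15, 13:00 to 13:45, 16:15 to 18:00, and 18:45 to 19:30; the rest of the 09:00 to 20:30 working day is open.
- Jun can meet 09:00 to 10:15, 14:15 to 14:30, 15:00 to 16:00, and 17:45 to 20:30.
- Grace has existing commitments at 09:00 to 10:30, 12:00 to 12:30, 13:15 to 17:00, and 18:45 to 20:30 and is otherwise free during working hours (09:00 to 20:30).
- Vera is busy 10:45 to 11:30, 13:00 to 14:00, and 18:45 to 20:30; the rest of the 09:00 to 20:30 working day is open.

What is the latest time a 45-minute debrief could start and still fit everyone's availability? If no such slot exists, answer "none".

18:00

Gita free within 09:00–20:30: 12:15–13:00, 13:45–16:15, 18:00–18:45, 19:30–20:30.
Grace free within 09:00–20:30: 10:30–12:00, 12:30–13:15, 17:00–18:45.
Vera free within 09:00–20:30: 09:00–10:45, 11:30–13:00, 14:00–18:45.
Emeka ∩ Gita: 16:00–16:15, 18:00–18:45.
Emeka ∩ Gita ∩ Jun: 18:00–18:45.
Emeka ∩ Gita ∩ Jun ∩ Grace: 18:00–18:45.
Emeka ∩ Gita ∩ Jun ∩ Grace ∩ Vera: 18:00–18:45.
Windows ≥ 45 min: 18:00–18:45.
Latest start in the last window 18:00–18:45 is 18:45 − 45 min = 18:00.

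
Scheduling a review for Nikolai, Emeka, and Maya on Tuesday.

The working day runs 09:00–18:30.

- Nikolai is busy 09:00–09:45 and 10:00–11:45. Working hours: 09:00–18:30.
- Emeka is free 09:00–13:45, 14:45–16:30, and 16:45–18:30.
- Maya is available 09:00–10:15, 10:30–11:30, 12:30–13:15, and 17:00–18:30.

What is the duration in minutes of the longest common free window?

Nikolai free within 09:00–18:30: 09:45–10:00, 11:45–18:30.
Nikolai ∩ Emeka: 09:45–10:00, 11:45–13:45, 14:45–16:30, 16:45–18:30.
Nikolai ∩ Emeka ∩ Maya: 09:45–10:00, 12:30–13:15, 17:00–18:30.
Common window lengths: 15, 45, 90 min; longest is 90.

90 minutes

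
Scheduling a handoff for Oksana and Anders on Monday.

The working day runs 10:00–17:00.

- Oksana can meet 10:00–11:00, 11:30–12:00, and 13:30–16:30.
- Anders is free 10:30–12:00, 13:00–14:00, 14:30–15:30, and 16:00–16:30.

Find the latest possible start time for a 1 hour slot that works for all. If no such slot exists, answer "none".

Oksana ∩ Anders: 10:30–11:00, 11:30–12:00, 13:30–14:00, 14:30–15:30, 16:00–16:30.
Windows ≥ 60 min: 14:30–15:30.
Latest start in the last window 14:30–15:30 is 15:30 − 60 min = 14:30.

14:30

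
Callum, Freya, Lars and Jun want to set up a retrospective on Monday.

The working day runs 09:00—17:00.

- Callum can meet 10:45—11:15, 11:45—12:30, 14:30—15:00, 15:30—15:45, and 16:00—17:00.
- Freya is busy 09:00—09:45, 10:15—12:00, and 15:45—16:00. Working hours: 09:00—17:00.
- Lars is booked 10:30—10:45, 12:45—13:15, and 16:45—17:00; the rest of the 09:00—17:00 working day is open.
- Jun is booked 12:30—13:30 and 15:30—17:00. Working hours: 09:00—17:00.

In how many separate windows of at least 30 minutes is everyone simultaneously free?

Freya free within 09:00–17:00: 09:45–10:15, 12:00–15:45, 16:00–17:00.
Lars free within 09:00–17:00: 09:00–10:30, 10:45–12:45, 13:15–16:45.
Jun free within 09:00–17:00: 09:00–12:30, 13:30–15:30.
Callum ∩ Freya: 12:00–12:30, 14:30–15:00, 15:30–15:45, 16:00–17:00.
Callum ∩ Freya ∩ Lars: 12:00–12:30, 14:30–15:00, 15:30–15:45, 16:00–16:45.
Callum ∩ Freya ∩ Lars ∩ Jun: 12:00–12:30, 14:30–15:00.
Windows ≥ 30 min: 12:00–12:30, 14:30–15:00.
That's 2 windows.

2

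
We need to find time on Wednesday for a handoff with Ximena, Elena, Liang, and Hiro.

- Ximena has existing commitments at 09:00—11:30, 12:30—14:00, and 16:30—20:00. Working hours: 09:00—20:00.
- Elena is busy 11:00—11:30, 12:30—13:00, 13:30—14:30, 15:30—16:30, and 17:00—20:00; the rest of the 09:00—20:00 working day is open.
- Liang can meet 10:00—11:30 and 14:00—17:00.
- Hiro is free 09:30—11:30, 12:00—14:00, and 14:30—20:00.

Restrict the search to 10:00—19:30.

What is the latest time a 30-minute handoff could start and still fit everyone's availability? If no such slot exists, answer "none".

15:00

Ximena free within 09:00–20:00: 11:30–12:30, 14:00–16:30.
Elena free within 09:00–20:00: 09:00–11:00, 11:30–12:30, 13:00–13:30, 14:30–15:30, 16:30–17:00.
Ximena ∩ Elena: 11:30–12:30, 14:30–15:30.
Ximena ∩ Elena ∩ Liang: 14:30–15:30.
Ximena ∩ Elena ∩ Liang ∩ Hiro: 14:30–15:30.
Restricted to 10:00–19:30: 14:30–15:30.
Windows ≥ 30 min: 14:30–15:30.
Latest start in the last window 14:30–15:30 is 15:30 − 30 min = 15:00.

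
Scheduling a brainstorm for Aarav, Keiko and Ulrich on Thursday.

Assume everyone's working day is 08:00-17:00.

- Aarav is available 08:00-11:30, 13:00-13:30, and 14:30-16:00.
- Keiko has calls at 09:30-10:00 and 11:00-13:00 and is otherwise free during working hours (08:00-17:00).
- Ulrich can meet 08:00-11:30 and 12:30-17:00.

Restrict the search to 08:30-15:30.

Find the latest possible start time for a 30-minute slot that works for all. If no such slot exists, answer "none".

15:00

Keiko free within 08:00–17:00: 08:00–09:30, 10:00–11:00, 13:00–17:00.
Aarav ∩ Keiko: 08:00–09:30, 10:00–11:00, 13:00–13:30, 14:30–16:00.
Aarav ∩ Keiko ∩ Ulrich: 08:00–09:30, 10:00–11:00, 13:00–13:30, 14:30–16:00.
Restricted to 08:30–15:30: 08:30–09:30, 10:00–11:00, 13:00–13:30, 14:30–15:30.
Windows ≥ 30 min: 08:30–09:30, 10:00–11:00, 13:00–13:30, 14:30–15:30.
Latest start in the last window 14:30–15:30 is 15:30 − 30 min = 15:00.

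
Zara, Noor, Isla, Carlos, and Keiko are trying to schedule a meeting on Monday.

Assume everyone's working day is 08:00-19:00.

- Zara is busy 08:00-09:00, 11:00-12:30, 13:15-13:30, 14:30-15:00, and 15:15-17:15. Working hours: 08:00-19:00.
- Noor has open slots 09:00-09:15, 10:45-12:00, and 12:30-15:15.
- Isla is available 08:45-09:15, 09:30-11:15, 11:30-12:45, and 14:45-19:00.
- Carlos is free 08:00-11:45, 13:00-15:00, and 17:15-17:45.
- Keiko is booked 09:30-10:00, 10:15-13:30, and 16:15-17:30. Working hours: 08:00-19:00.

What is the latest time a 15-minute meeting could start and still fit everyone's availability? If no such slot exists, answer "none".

09:00

Zara free within 08:00–19:00: 09:00–11:00, 12:30–13:15, 13:30–14:30, 15:00–15:15, 17:15–19:00.
Keiko free within 08:00–19:00: 08:00–09:30, 10:00–10:15, 13:30–16:15, 17:30–19:00.
Zara ∩ Noor: 09:00–09:15, 10:45–11:00, 12:30–13:15, 13:30–14:30, 15:00–15:15.
Zara ∩ Noor ∩ Isla: 09:00–09:15, 10:45–11:00, 12:30–12:45, 15:00–15:15.
Zara ∩ Noor ∩ Isla ∩ Carlos: 09:00–09:15, 10:45–11:00.
Zara ∩ Noor ∩ Isla ∩ Carlos ∩ Keiko: 09:00–09:15.
Windows ≥ 15 min: 09:00–09:15.
Latest start in the last window 09:00–09:15 is 09:15 − 15 min = 09:00.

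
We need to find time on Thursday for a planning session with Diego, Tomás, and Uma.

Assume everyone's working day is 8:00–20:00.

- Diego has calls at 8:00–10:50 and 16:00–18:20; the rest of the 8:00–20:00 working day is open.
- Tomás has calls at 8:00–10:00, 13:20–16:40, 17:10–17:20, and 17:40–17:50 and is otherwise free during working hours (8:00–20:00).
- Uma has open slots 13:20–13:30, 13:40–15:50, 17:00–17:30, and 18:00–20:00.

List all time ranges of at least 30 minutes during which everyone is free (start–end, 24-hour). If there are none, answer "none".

18:20–20:00

Diego free within 08:00–20:00: 10:50–16:00, 18:20–20:00.
Tomás free within 08:00–20:00: 10:00–13:20, 16:40–17:10, 17:20–17:40, 17:50–20:00.
Diego ∩ Tomás: 10:50–13:20, 18:20–20:00.
Diego ∩ Tomás ∩ Uma: 18:20–20:00.
Windows ≥ 30 min: 18:20–20:00.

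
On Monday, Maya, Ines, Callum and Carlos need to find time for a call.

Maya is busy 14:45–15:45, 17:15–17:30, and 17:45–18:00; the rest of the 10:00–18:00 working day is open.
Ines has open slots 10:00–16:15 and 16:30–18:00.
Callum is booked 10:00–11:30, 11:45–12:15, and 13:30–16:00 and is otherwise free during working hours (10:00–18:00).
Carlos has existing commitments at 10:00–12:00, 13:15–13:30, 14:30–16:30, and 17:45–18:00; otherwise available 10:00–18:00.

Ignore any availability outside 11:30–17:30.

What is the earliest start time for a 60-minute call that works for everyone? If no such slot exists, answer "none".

12:15

Maya free within 10:00–18:00: 10:00–14:45, 15:45–17:15, 17:30–17:45.
Callum free within 10:00–18:00: 11:30–11:45, 12:15–13:30, 16:00–18:00.
Carlos free within 10:00–18:00: 12:00–13:15, 13:30–14:30, 16:30–17:45.
Maya ∩ Ines: 10:00–14:45, 15:45–16:15, 16:30–17:15, 17:30–17:45.
Maya ∩ Ines ∩ Callum: 11:30–11:45, 12:15–13:30, 16:00–16:15, 16:30–17:15, 17:30–17:45.
Maya ∩ Ines ∩ Callum ∩ Carlos: 12:15–13:15, 16:30–17:15, 17:30–17:45.
Restricted to 11:30–17:30: 12:15–13:15, 16:30–17:15.
Windows ≥ 60 min: 12:15–13:15.
Earliest such window starts at 12:15.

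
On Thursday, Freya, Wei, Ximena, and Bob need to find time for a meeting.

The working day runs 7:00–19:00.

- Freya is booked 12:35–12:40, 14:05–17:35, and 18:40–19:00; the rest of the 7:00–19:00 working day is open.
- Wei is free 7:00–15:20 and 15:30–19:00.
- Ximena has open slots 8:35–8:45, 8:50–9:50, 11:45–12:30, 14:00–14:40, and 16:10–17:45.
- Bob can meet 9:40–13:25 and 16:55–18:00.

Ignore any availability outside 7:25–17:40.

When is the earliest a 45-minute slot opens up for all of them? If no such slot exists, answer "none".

11:45

Freya free within 07:00–19:00: 07:00–12:35, 12:40–14:05, 17:35–18:40.
Freya ∩ Wei: 07:00–12:35, 12:40–14:05, 17:35–18:40.
Freya ∩ Wei ∩ Ximena: 08:35–08:45, 08:50–09:50, 11:45–12:30, 14:00–14:05, 17:35–17:45.
Freya ∩ Wei ∩ Ximena ∩ Bob: 09:40–09:50, 11:45–12:30, 17:35–17:45.
Restricted to 07:25–17:40: 09:40–09:50, 11:45–12:30, 17:35–17:40.
Windows ≥ 45 min: 11:45–12:30.
Earliest such window starts at 11:45.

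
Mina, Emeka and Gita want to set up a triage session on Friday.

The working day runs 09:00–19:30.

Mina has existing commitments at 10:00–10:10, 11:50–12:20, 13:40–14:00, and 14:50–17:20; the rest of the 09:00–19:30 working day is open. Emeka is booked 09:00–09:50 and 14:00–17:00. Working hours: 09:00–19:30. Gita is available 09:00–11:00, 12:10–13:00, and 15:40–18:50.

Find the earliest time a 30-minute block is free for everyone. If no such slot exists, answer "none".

Mina free within 09:00–19:30: 09:00–10:00, 10:10–11:50, 12:20–13:40, 14:00–14:50, 17:20–19:30.
Emeka free within 09:00–19:30: 09:50–14:00, 17:00–19:30.
Mina ∩ Emeka: 09:50–10:00, 10:10–11:50, 12:20–13:40, 17:20–19:30.
Mina ∩ Emeka ∩ Gita: 09:50–10:00, 10:10–11:00, 12:20–13:00, 17:20–18:50.
Windows ≥ 30 min: 10:10–11:00, 12:20–13:00, 17:20–18:50.
Earliest such window starts at 10:10.

10:10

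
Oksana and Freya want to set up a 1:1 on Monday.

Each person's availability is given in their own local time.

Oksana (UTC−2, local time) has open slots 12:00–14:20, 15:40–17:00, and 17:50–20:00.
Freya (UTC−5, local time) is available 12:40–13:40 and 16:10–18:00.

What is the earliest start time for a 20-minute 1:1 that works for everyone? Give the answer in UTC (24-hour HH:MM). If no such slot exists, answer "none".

Oksana → UTC: 14:00–16:20, 17:40–19:00, 19:50–22:00.
Freya → UTC: 17:40–18:40, 21:10–23:00.
Oksana ∩ Freya: 17:40–18:40, 21:10–22:00.
Windows ≥ 20 min: 17:40–18:40, 21:10–22:00.
Earliest such window starts at 17:40.

17:40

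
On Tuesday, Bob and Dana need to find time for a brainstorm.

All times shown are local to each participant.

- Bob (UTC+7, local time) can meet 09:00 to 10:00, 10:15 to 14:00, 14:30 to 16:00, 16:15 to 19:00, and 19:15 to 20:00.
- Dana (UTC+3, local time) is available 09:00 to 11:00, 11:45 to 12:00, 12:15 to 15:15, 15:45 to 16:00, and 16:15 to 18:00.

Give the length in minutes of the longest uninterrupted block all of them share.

Bob → UTC: 02:00–03:00, 03:15–07:00, 07:30–09:00, 09:15–12:00, 12:15–13:00.
Dana → UTC: 06:00–08:00, 08:45–09:00, 09:15–12:15, 12:45–13:00, 13:15–15:00.
Bob ∩ Dana: 06:00–07:00, 07:30–08:00, 08:45–09:00, 09:15–12:00, 12:45–13:00.
Common window lengths: 60, 30, 15, 165, 15 min; longest is 165.

165 minutes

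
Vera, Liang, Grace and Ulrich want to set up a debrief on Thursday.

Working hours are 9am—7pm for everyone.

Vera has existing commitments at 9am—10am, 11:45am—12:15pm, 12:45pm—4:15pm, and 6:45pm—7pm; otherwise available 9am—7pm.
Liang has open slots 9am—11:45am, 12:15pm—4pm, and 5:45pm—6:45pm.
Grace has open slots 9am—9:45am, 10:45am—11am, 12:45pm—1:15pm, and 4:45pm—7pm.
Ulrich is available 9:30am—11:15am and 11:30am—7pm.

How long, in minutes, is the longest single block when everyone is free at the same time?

60 minutes

Vera free within 09:00–19:00: 10:00–11:45, 12:15–12:45, 16:15–18:45.
Vera ∩ Liang: 10:00–11:45, 12:15–12:45, 17:45–18:45.
Vera ∩ Liang ∩ Grace: 10:45–11:00, 17:45–18:45.
Vera ∩ Liang ∩ Grace ∩ Ulrich: 10:45–11:00, 17:45–18:45.
Common window lengths: 15, 60 min; longest is 60.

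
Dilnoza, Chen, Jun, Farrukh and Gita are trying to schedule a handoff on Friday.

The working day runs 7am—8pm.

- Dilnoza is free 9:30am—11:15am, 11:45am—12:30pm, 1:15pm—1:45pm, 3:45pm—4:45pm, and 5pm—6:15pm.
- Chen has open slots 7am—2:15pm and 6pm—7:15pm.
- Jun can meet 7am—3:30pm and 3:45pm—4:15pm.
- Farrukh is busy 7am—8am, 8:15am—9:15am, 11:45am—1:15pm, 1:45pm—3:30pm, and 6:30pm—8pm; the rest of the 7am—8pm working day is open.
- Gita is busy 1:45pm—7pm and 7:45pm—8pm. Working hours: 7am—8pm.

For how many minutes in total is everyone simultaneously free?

Farrukh free within 07:00–20:00: 08:00–08:15, 09:15–11:45, 13:15–13:45, 15:30–18:30.
Gita free within 07:00–20:00: 07:00–13:45, 19:00–19:45.
Dilnoza ∩ Chen: 09:30–11:15, 11:45–12:30, 13:15–13:45, 18:00–18:15.
Dilnoza ∩ Chen ∩ Jun: 09:30–11:15, 11:45–12:30, 13:15–13:45.
Dilnoza ∩ Chen ∩ Jun ∩ Farrukh: 09:30–11:15, 13:15–13:45.
Dilnoza ∩ Chen ∩ Jun ∩ Farrukh ∩ Gita: 09:30–11:15, 13:15–13:45.
Total common minutes: 105 + 30 = 135.

135 minutes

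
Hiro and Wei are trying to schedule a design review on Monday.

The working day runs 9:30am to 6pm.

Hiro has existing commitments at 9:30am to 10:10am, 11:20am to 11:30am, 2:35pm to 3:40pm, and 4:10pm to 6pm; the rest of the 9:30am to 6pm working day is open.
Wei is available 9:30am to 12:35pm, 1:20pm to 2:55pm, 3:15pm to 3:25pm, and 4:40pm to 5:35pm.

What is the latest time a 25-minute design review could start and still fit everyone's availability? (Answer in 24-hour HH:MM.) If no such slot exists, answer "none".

Hiro free within 09:30–18:00: 10:10–11:20, 11:30–14:35, 15:40–16:10.
Hiro ∩ Wei: 10:10–11:20, 11:30–12:35, 13:20–14:35.
Windows ≥ 25 min: 10:10–11:20, 11:30–12:35, 13:20–14:35.
Latest start in the last window 13:20–14:35 is 14:35 − 25 min = 14:10.

14:10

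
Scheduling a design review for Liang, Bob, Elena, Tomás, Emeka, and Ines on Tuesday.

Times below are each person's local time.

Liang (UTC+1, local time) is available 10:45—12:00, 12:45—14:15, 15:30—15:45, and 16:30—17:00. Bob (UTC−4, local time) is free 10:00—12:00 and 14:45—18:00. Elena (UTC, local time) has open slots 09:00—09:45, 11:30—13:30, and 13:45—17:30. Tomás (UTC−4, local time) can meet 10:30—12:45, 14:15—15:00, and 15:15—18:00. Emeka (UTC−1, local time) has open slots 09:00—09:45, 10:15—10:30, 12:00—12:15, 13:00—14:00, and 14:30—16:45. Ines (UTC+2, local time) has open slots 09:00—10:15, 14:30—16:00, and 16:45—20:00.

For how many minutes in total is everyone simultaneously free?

30 minutes

Liang → UTC: 09:45–11:00, 11:45–13:15, 14:30–14:45, 15:30–16:00.
Bob → UTC: 14:00–16:00, 18:45–22:00.
Elena → UTC: 09:00–09:45, 11:30–13:30, 13:45–17:30.
Tomás → UTC: 14:30–16:45, 18:15–19:00, 19:15–22:00.
Emeka → UTC: 10:00–10:45, 11:15–11:30, 13:00–13:15, 14:00–15:00, 15:30–17:45.
Ines → UTC: 07:00–08:15, 12:30–14:00, 14:45–18:00.
Liang ∩ Bob: 14:30–14:45, 15:30–16:00.
Liang ∩ Bob ∩ Elena: 14:30–14:45, 15:30–16:00.
Liang ∩ Bob ∩ Elena ∩ Tomás: 14:30–14:45, 15:30–16:00.
Liang ∩ Bob ∩ Elena ∩ Tomás ∩ Emeka: 14:30–14:45, 15:30–16:00.
Liang ∩ Bob ∩ Elena ∩ Tomás ∩ Emeka ∩ Ines: 15:30–16:00.
Total common minutes: 30.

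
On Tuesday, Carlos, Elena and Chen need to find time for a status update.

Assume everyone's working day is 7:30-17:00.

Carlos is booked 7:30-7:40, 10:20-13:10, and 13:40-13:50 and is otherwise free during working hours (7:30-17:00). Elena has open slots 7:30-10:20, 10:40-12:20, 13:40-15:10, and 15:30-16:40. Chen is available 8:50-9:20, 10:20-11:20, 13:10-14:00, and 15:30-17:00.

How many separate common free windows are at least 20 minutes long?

2

Carlos free within 07:30–17:00: 07:40–10:20, 13:10–13:40, 13:50–17:00.
Carlos ∩ Elena: 07:40–10:20, 13:50–15:10, 15:30–16:40.
Carlos ∩ Elena ∩ Chen: 08:50–09:20, 13:50–14:00, 15:30–16:40.
Windows ≥ 20 min: 08:50–09:20, 15:30–16:40.
That's 2 windows.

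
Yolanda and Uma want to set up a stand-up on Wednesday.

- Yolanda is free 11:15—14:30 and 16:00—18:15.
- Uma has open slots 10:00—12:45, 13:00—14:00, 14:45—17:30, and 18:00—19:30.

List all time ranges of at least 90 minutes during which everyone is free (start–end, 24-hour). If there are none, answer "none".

11:15–12:45, 16:00–17:30

Yolanda ∩ Uma: 11:15–12:45, 13:00–14:00, 16:00–17:30, 18:00–18:15.
Windows ≥ 90 min: 11:15–12:45, 16:00–17:30.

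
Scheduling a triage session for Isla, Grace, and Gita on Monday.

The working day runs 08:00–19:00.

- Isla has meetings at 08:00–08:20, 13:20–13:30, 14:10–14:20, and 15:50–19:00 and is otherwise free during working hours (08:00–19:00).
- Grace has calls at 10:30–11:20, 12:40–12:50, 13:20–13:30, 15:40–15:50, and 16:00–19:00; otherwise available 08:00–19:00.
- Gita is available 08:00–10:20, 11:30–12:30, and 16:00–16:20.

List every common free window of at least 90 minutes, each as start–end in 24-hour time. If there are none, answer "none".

Isla free within 08:00–19:00: 08:20–13:20, 13:30–14:10, 14:20–15:50.
Grace free within 08:00–19:00: 08:00–10:30, 11:20–12:40, 12:50–13:20, 13:30–15:40, 15:50–16:00.
Isla ∩ Grace: 08:20–10:30, 11:20–12:40, 12:50–13:20, 13:30–14:10, 14:20–15:40.
Isla ∩ Grace ∩ Gita: 08:20–10:20, 11:30–12:30.
Windows ≥ 90 min: 08:20–10:20.

08:20–10:20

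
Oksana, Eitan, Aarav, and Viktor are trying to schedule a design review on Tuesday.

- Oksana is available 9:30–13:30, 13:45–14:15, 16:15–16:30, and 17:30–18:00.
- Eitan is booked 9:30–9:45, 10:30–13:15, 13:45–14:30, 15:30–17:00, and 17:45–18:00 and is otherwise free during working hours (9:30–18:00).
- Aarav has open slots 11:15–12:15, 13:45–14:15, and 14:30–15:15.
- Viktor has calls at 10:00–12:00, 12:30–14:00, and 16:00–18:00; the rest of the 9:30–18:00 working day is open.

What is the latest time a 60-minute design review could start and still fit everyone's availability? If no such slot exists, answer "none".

Eitan free within 09:30–18:00: 09:45–10:30, 13:15–13:45, 14:30–15:30, 17:00–17:45.
Viktor free within 09:30–18:00: 09:30–10:00, 12:00–12:30, 14:00–16:00.
Oksana ∩ Eitan: 09:45–10:30, 13:15–13:30, 17:30–17:45.
Oksana ∩ Eitan ∩ Aarav: (none).
Oksana ∩ Eitan ∩ Aarav ∩ Viktor: (none).
Windows ≥ 60 min: (none).

none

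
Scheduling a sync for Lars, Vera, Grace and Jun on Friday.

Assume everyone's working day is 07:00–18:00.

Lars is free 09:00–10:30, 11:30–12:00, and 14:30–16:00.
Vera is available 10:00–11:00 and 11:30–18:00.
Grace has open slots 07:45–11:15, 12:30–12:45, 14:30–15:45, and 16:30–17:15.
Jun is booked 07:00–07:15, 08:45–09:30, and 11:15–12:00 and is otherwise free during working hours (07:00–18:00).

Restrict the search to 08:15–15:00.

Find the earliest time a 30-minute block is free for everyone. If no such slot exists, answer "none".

10:00

Jun free within 07:00–18:00: 07:15–08:45, 09:30–11:15, 12:00–18:00.
Lars ∩ Vera: 10:00–10:30, 11:30–12:00, 14:30–16:00.
Lars ∩ Vera ∩ Grace: 10:00–10:30, 14:30–15:45.
Lars ∩ Vera ∩ Grace ∩ Jun: 10:00–10:30, 14:30–15:45.
Restricted to 08:15–15:00: 10:00–10:30, 14:30–15:00.
Windows ≥ 30 min: 10:00–10:30, 14:30–15:00.
Earliest such window starts at 10:00.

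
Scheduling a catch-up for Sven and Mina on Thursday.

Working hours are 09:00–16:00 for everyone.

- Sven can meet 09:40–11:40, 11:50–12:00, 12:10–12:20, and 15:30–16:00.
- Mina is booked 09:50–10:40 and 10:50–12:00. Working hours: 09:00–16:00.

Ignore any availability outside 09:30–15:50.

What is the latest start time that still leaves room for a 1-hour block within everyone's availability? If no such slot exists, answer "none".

none

Mina free within 09:00–16:00: 09:00–09:50, 10:40–10:50, 12:00–16:00.
Sven ∩ Mina: 09:40–09:50, 10:40–10:50, 12:10–12:20, 15:30–16:00.
Restricted to 09:30–15:50: 09:40–09:50, 10:40–10:50, 12:10–12:20, 15:30–15:50.
Windows ≥ 60 min: (none).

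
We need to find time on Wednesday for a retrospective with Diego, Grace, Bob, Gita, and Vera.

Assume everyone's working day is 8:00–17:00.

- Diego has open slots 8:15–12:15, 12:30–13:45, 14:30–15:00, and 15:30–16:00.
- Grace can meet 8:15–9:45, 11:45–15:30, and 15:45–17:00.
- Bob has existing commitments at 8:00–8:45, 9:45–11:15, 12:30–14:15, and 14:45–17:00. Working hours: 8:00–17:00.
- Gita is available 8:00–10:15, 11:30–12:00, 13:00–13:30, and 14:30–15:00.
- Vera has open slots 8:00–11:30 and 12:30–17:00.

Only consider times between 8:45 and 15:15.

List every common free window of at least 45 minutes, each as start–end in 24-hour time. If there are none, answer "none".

Bob free within 08:00–17:00: 08:45–09:45, 11:15–12:30, 14:15–14:45.
Diego ∩ Grace: 08:15–09:45, 11:45–12:15, 12:30–13:45, 14:30–15:00, 15:45–16:00.
Diego ∩ Grace ∩ Bob: 08:45–09:45, 11:45–12:15, 14:30–14:45.
Diego ∩ Grace ∩ Bob ∩ Gita: 08:45–09:45, 11:45–12:00, 14:30–14:45.
Diego ∩ Grace ∩ Bob ∩ Gita ∩ Vera: 08:45–09:45, 14:30–14:45.
Restricted to 08:45–15:15: 08:45–09:45, 14:30–14:45.
Windows ≥ 45 min: 08:45–09:45.

08:45–09:45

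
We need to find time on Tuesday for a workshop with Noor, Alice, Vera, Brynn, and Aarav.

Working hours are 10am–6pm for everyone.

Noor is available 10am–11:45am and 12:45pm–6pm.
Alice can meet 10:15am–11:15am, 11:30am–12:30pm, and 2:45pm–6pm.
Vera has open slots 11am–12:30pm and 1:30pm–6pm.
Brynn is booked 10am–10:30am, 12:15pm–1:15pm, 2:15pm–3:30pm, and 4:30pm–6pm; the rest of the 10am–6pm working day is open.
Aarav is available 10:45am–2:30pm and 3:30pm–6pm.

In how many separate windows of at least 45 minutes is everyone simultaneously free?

Brynn free within 10:00–18:00: 10:30–12:15, 13:15–14:15, 15:30–16:30.
Noor ∩ Alice: 10:15–11:15, 11:30–11:45, 14:45–18:00.
Noor ∩ Alice ∩ Vera: 11:00–11:15, 11:30–11:45, 14:45–18:00.
Noor ∩ Alice ∩ Vera ∩ Brynn: 11:00–11:15, 11:30–11:45, 15:30–16:30.
Noor ∩ Alice ∩ Vera ∩ Brynn ∩ Aarav: 11:00–11:15, 11:30–11:45, 15:30–16:30.
Windows ≥ 45 min: 15:30–16:30.
That's 1 window.

1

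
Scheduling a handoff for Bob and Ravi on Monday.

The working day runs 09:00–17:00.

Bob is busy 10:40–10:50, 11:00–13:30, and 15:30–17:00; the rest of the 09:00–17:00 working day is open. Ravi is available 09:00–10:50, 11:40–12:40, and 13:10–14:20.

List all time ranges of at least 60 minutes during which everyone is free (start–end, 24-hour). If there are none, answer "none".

09:00–10:40

Bob free within 09:00–17:00: 09:00–10:40, 10:50–11:00, 13:30–15:30.
Bob ∩ Ravi: 09:00–10:40, 13:30–14:20.
Windows ≥ 60 min: 09:00–10:40.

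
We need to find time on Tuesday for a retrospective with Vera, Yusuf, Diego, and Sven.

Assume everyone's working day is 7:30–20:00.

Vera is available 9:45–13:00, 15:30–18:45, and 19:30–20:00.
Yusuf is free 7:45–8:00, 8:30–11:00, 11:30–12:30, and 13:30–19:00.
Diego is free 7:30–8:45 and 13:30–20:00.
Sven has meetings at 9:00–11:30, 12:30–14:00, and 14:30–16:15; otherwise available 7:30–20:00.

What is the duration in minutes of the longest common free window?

Sven free within 07:30–20:00: 07:30–09:00, 11:30–12:30, 14:00–14:30, 16:15–20:00.
Vera ∩ Yusuf: 09:45–11:00, 11:30–12:30, 15:30–18:45.
Vera ∩ Yusuf ∩ Diego: 15:30–18:45.
Vera ∩ Yusuf ∩ Diego ∩ Sven: 16:15–18:45.
Single common window of 150 minutes.

150 minutes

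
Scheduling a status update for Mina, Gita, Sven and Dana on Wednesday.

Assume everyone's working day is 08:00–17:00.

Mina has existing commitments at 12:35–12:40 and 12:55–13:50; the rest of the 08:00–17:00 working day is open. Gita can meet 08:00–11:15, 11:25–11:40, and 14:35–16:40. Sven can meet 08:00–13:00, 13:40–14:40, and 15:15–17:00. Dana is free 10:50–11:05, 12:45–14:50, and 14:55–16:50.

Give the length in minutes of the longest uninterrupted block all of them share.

Mina free within 08:00–17:00: 08:00–12:35, 12:40–12:55, 13:50–17:00.
Mina ∩ Gita: 08:00–11:15, 11:25–11:40, 14:35–16:40.
Mina ∩ Gita ∩ Sven: 08:00–11:15, 11:25–11:40, 14:35–14:40, 15:15–16:40.
Mina ∩ Gita ∩ Sven ∩ Dana: 10:50–11:05, 14:35–14:40, 15:15–16:40.
Common window lengths: 15, 5, 85 min; longest is 85.

85 minutes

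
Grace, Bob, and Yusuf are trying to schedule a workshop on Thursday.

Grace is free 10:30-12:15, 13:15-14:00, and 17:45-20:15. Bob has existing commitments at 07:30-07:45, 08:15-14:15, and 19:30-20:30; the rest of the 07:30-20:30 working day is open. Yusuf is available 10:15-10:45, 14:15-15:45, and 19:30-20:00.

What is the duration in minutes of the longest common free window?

0 minutes

Bob free within 07:30–20:30: 07:45–08:15, 14:15–19:30.
Grace ∩ Bob: 17:45–19:30.
Grace ∩ Bob ∩ Yusuf: (none).
No common window.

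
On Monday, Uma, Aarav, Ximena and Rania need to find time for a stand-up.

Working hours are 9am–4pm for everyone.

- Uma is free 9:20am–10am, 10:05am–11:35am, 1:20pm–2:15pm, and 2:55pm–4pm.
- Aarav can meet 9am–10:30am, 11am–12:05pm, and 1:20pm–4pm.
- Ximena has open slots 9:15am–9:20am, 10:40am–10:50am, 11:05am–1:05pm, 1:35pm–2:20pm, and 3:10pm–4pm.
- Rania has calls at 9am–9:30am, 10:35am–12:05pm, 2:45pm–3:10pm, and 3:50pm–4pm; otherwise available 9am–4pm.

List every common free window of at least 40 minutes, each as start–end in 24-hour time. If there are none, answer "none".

13:35–14:15, 15:10–15:50

Rania free within 09:00–16:00: 09:30–10:35, 12:05–14:45, 15:10–15:50.
Uma ∩ Aarav: 09:20–10:00, 10:05–10:30, 11:00–11:35, 13:20–14:15, 14:55–16:00.
Uma ∩ Aarav ∩ Ximena: 11:05–11:35, 13:35–14:15, 15:10–16:00.
Uma ∩ Aarav ∩ Ximena ∩ Rania: 13:35–14:15, 15:10–15:50.
Windows ≥ 40 min: 13:35–14:15, 15:10–15:50.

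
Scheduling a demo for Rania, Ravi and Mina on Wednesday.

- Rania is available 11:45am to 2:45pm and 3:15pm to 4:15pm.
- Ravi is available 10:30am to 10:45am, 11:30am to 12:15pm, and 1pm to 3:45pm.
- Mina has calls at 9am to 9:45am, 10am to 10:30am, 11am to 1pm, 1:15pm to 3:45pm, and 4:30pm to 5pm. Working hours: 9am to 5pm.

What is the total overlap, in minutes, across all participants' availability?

Mina free within 09:00–17:00: 09:45–10:00, 10:30–11:00, 13:00–13:15, 15:45–16:30.
Rania ∩ Ravi: 11:45–12:15, 13:00–14:45, 15:15–15:45.
Rania ∩ Ravi ∩ Mina: 13:00–13:15.
Total common minutes: 15.

15 minutes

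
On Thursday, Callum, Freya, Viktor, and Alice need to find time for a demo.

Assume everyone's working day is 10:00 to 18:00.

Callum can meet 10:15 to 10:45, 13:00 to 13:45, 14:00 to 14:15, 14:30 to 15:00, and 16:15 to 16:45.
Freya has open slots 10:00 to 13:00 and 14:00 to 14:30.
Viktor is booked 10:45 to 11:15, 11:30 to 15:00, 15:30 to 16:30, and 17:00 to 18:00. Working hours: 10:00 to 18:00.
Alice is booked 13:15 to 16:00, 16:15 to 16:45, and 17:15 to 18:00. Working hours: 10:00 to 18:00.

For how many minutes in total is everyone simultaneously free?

30 minutes

Viktor free within 10:00–18:00: 10:00–10:45, 11:15–11:30, 15:00–15:30, 16:30–17:00.
Alice free within 10:00–18:00: 10:00–13:15, 16:00–16:15, 16:45–17:15.
Callum ∩ Freya: 10:15–10:45, 14:00–14:15.
Callum ∩ Freya ∩ Viktor: 10:15–10:45.
Callum ∩ Freya ∩ Viktor ∩ Alice: 10:15–10:45.
Total common minutes: 30.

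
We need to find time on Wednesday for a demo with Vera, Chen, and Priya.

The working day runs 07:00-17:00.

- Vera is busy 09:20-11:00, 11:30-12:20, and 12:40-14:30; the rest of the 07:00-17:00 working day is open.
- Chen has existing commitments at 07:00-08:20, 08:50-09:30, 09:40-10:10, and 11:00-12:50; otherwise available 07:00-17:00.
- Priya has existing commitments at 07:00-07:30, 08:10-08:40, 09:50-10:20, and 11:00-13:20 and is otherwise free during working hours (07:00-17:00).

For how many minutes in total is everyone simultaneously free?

Vera free within 07:00–17:00: 07:00–09:20, 11:00–11:30, 12:20–12:40, 14:30–17:00.
Chen free within 07:00–17:00: 08:20–08:50, 09:30–09:40, 10:10–11:00, 12:50–17:00.
Priya free within 07:00–17:00: 07:30–08:10, 08:40–09:50, 10:20–11:00, 13:20–17:00.
Vera ∩ Chen: 08:20–08:50, 14:30–17:00.
Vera ∩ Chen ∩ Priya: 08:40–08:50, 14:30–17:00.
Total common minutes: 10 + 150 = 160.

160 minutes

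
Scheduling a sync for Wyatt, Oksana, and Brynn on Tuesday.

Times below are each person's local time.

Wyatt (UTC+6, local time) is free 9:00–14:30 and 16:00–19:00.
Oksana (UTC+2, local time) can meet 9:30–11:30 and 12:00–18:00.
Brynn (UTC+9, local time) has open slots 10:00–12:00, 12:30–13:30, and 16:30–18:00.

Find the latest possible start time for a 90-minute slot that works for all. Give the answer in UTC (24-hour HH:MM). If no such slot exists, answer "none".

Wyatt → UTC: 03:00–08:30, 10:00–13:00.
Oksana → UTC: 07:30–09:30, 10:00–16:00.
Brynn → UTC: 01:00–03:00, 03:30–04:30, 07:30–09:00.
Wyatt ∩ Oksana: 07:30–08:30, 10:00–13:00.
Wyatt ∩ Oksana ∩ Brynn: 07:30–08:30.
Windows ≥ 90 min: (none).

none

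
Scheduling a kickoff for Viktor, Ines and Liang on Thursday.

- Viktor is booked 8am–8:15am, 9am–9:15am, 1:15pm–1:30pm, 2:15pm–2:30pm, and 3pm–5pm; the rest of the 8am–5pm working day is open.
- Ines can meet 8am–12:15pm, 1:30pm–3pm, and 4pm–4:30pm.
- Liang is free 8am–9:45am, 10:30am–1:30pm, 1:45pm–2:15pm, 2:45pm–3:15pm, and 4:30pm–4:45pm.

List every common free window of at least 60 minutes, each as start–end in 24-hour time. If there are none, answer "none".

Viktor free within 08:00–17:00: 08:15–09:00, 09:15–13:15, 13:30–14:15, 14:30–15:00.
Viktor ∩ Ines: 08:15–09:00, 09:15–12:15, 13:30–14:15, 14:30–15:00.
Viktor ∩ Ines ∩ Liang: 08:15–09:00, 09:15–09:45, 10:30–12:15, 13:45–14:15, 14:45–15:00.
Windows ≥ 60 min: 10:30–12:15.

10:30–12:15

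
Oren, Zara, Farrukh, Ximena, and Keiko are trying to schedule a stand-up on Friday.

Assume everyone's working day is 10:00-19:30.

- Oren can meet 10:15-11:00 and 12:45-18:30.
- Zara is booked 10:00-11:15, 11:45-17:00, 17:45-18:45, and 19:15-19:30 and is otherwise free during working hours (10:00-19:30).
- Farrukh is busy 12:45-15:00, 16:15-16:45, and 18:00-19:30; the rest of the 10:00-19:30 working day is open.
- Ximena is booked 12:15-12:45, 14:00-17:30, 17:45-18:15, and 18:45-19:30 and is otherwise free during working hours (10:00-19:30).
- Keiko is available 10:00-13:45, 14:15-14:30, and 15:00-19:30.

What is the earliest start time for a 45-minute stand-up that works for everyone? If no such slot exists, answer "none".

Zara free within 10:00–19:30: 11:15–11:45, 17:00–17:45, 18:45–19:15.
Farrukh free within 10:00–19:30: 10:00–12:45, 15:00–16:15, 16:45–18:00.
Ximena free within 10:00–19:30: 10:00–12:15, 12:45–14:00, 17:30–17:45, 18:15–18:45.
Oren ∩ Zara: 17:00–17:45.
Oren ∩ Zara ∩ Farrukh: 17:00–17:45.
Oren ∩ Zara ∩ Farrukh ∩ Ximena: 17:30–17:45.
Oren ∩ Zara ∩ Farrukh ∩ Ximena ∩ Keiko: 17:30–17:45.
Windows ≥ 45 min: (none).

none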